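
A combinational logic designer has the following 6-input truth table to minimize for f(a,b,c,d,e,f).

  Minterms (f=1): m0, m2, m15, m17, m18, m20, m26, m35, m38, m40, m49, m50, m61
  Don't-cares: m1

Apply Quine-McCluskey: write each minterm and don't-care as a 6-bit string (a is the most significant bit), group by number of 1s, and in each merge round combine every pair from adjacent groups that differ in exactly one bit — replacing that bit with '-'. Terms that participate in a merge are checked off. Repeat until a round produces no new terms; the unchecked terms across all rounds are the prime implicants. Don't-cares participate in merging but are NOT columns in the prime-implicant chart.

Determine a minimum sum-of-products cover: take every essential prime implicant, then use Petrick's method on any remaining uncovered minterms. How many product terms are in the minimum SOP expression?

10

Round 0: 000000✓ 000001✓ 000010✓ 001111 010001✓ 010010✓ 010100 011010✓ 100011 100110 101000 110001✓ 110010✓ 111101
Round 1: -10001 -10010 0-0001 0-0010 0000-0 00000- 01-010
PIs = {-10001, -10010, 0-0001, 0-0010, 0000-0, 00000-, 001111, 01-010, 010100, 100011, 100110, 101000, 111101}
Coverage chart:
  m0: 0000-0,00000-
  m2: 0-0010,0000-0
  m15: 001111 ←essential
  m17: -10001,0-0001
  m18: -10010,0-0010,01-010
  m20: 010100 ←essential
  m26: 01-010 ←essential
  m35: 100011 ←essential
  m38: 100110 ←essential
  m40: 101000 ←essential
  m49: -10001 ←essential
  m50: -10010 ←essential
  m61: 111101 ←essential
Essential: -10001, -10010, 001111, 01-010, 010100, 100011, 100110, 101000, 111101
Petrick residual → 0000-0
Min cover (10 terms): bc'd'e'f + bc'd'ef' + a'b'c'd'f' + a'b'cdef + a'bd'ef' + a'bc'de'f' + ab'c'd'ef + ab'c'def' + ab'cd'e'f' + abcde'f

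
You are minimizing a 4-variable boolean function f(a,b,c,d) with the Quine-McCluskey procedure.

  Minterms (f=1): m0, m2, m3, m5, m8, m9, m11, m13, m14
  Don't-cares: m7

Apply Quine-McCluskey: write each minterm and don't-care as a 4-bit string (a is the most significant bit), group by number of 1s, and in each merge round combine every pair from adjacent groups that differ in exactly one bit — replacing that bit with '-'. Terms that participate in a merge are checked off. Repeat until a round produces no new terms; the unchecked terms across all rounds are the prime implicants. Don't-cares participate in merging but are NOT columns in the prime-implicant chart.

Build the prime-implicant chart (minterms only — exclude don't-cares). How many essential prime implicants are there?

1

[col 0] 0000*, 0010*, 0011*, 0101*, 0111*, 1000*, 1001*, 1011*, 1101*, 1110
[col 1] -000, -011, -101, 0-11, 00-0, 001-, 01-1, 1-01, 10-1, 100-
Prime implicants: -000, -011, -101, 0-11, 00-0, 001-, 01-1, 1-01, 10-1, 100-, 1110
PI chart (minterm → PIs covering it):
  0 | -000,00-0
  2 | 00-0,001-
  3 | -011,0-11,001-
  5 | -101,01-1
  8 | -000,100-
  9 | 1-01,10-1,100-
  11 | -011,10-1
  13 | -101,1-01
  14 | 1110  (sole → essential)
Essential prime implicants: 1110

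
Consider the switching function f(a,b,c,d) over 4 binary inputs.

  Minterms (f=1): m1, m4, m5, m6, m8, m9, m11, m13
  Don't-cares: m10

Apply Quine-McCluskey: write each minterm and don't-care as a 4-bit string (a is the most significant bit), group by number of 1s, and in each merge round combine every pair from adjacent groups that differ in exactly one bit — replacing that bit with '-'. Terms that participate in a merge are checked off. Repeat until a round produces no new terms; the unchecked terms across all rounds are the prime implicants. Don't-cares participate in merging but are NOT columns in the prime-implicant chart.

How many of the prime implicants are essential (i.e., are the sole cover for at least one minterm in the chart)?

3

[col 0] 0001*, 0100*, 0101*, 0110*, 1000*, 1001*, 1010*, 1011*, 1101*
[col 1] -001*, -101*, 0-01*, 01-0, 010-, 1-01*, 10-0*, 10-1*, 100-*, 101-*
[col 2] --01, 10--
Prime implicants: --01, 01-0, 010-, 10--
PI chart (minterm → PIs covering it):
  1 | --01  (sole → essential)
  4 | 01-0,010-
  5 | --01,010-
  6 | 01-0  (sole → essential)
  8 | 10--  (sole → essential)
  9 | --01,10--
  11 | 10--  (sole → essential)
  13 | --01  (sole → essential)
Essential prime implicants: --01, 01-0, 10--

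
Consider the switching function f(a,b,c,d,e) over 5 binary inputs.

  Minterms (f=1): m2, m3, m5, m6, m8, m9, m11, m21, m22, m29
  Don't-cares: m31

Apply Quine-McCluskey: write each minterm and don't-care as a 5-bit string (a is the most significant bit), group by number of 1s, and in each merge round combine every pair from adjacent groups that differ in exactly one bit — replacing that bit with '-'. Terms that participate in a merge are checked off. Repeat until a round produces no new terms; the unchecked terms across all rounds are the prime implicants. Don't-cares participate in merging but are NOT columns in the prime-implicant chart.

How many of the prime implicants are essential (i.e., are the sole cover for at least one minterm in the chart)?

3

size-2^0 implicants → 00010(✓)  00011(✓)  00101(✓)  00110(✓)  01000(✓)  01001(✓)  01011(✓)  10101(✓)  10110(✓)  11101(✓)  11111(✓)
size-2^1 implicants → -0101  -0110  0-011  00-10  0001-  010-1  0100-  1-101  111-1
Unchecked terms (primes): -0101, -0110, 0-011, 00-10, 0001-, 010-1, 0100-, 1-101, 111-1
Minterm coverage:
  m2 ⊆ 00-10,0001-
  m3 ⊆ 0-011,0001-
  m5 ⊆ -0101 [E]
  m6 ⊆ -0110,00-10
  m8 ⊆ 0100- [E]
  m9 ⊆ 010-1,0100-
  m11 ⊆ 0-011,010-1
  m21 ⊆ -0101,1-101
  m22 ⊆ -0110 [E]
  m29 ⊆ 1-101,111-1
E = {-0101, -0110, 0100-}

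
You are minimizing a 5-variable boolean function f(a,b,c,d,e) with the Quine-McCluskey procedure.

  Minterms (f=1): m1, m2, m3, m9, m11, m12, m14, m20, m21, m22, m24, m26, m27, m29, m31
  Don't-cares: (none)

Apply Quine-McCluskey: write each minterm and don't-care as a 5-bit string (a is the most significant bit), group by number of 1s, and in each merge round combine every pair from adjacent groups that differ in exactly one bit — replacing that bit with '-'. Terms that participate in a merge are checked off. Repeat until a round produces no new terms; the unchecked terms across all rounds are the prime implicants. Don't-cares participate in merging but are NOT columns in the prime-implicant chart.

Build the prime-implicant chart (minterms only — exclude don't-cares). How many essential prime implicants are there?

Round 0: 00001✓ 00010✓ 00011✓ 01001✓ 01011✓ 01100✓ 01110✓ 10100✓ 10101✓ 10110✓ 11000✓ 11010✓ 11011✓ 11101✓ 11111✓
Round 1: -1011 0-001✓ 0-011✓ 000-1✓ 0001- 010-1✓ 011-0 1-101 101-0 1010- 11-11 110-0 1101- 111-1
Round 2: 0-0-1
PIs = {-1011, 0-0-1, 0001-, 011-0, 1-101, 101-0, 1010-, 11-11, 110-0, 1101-, 111-1}
Coverage chart:
  m1: 0-0-1 ←essential
  m2: 0001- ←essential
  m3: 0-0-1,0001-
  m9: 0-0-1 ←essential
  m11: -1011,0-0-1
  m12: 011-0 ←essential
  m14: 011-0 ←essential
  m20: 101-0,1010-
  m21: 1-101,1010-
  m22: 101-0 ←essential
  m24: 110-0 ←essential
  m26: 110-0,1101-
  m27: -1011,11-11,1101-
  m29: 1-101,111-1
  m31: 11-11,111-1
Essential: 0-0-1, 0001-, 011-0, 101-0, 110-0

5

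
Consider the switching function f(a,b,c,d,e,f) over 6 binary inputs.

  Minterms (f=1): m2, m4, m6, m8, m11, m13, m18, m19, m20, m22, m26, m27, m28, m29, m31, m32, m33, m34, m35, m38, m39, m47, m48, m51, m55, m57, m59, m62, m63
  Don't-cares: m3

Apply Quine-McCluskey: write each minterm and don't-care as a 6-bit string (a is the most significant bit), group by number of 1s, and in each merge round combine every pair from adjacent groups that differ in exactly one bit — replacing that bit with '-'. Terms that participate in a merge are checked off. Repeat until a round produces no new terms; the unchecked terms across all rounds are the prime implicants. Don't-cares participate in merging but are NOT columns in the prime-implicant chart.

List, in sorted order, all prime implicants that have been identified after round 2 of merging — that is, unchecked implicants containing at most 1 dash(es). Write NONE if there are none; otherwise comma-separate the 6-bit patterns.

size-2^0 implicants → 000010(✓)  000011(✓)  000100(✓)  000110(✓)  001000  001011(✓)  001101(✓)  010010(✓)  010011(✓)  010100(✓)  010110(✓)  011010(✓)  011011(✓)  011100(✓)  011101(✓)  011111(✓)  100000(✓)  100001(✓)  100010(✓)  100011(✓)  100110(✓)  100111(✓)  101111(✓)  110000(✓)  110011(✓)  110111(✓)  111001(✓)  111011(✓)  111110(✓)  111111(✓)
size-2^1 implicants → -00010(✓)  -00011(✓)  -00110(✓)  -10011(✓)  -11011(✓)  -11111(✓)  0-0010(✓)  0-0011(✓)  0-0100(✓)  0-0110(✓)  0-1011(✓)  0-1101  00-011(✓)  000-10(✓)  00001-(✓)  0001-0(✓)  01-010(✓)  01-011(✓)  01-100  010-10(✓)  01001-(✓)  0101-0(✓)  011-11(✓)  01101-(✓)  0111-1  01110-  1-0000  1-0011(✓)  1-0111(✓)  1-1111(✓)  10-111(✓)  100-10(✓)  100-11(✓)  1000-0(✓)  1000-1(✓)  10000-(✓)  10001-(✓)  10011-(✓)  11-011(✓)  11-111(✓)  110-11(✓)  111-11(✓)  1110-1  11111-
size-2^2 implicants → --0011  -00-10  -0001-  -1-011  -11-11  0--011  0-0-10  0-001-  0-01-0  01-01-  1--111  1-0-11  100-1-  1000--  11--11
Unchecked terms (primes): --0011, -00-10, -0001-, -1-011, -11-11, 0--011, 0-0-10, 0-001-, 0-01-0, 0-1101, 001000, 01-01-, 01-100, 0111-1, 01110-, 1--111, 1-0-11, 1-0000, 100-1-, 1000--, 11--11, 1110-1, 11111-

0-1101, 001000, 01-100, 0111-1, 01110-, 1-0000, 1110-1, 11111-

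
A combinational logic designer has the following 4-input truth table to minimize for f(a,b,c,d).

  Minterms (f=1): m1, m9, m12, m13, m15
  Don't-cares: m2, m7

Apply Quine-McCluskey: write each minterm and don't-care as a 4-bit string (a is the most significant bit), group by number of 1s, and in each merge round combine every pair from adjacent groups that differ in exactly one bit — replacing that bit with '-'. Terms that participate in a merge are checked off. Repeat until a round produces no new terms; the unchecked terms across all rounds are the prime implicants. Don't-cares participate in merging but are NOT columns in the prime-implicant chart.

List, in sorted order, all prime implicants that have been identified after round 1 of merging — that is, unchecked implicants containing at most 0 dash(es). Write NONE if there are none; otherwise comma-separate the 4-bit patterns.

size-2^0 implicants → 0001(✓)  0010  0111(✓)  1001(✓)  1100(✓)  1101(✓)  1111(✓)
size-2^1 implicants → -001  -111  1-01  11-1  110-
Unchecked terms (primes): -001, -111, 0010, 1-01, 11-1, 110-

0010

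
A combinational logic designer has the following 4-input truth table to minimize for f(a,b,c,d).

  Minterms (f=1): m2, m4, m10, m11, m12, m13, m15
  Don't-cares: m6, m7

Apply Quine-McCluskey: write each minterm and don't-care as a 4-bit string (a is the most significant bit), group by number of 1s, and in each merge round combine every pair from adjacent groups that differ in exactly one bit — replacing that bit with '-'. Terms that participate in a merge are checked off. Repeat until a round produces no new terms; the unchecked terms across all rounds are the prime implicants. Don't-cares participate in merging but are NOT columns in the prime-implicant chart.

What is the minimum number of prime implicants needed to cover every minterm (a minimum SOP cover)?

Round 0: 0010✓ 0100✓ 0110✓ 0111✓ 1010✓ 1011✓ 1100✓ 1101✓ 1111✓
Round 1: -010 -100 -111 0-10 01-0 011- 1-11 101- 11-1 110-
PIs = {-010, -100, -111, 0-10, 01-0, 011-, 1-11, 101-, 11-1, 110-}
Coverage chart:
  m2: -010,0-10
  m4: -100,01-0
  m10: -010,101-
  m11: 1-11,101-
  m12: -100,110-
  m13: 11-1,110-
  m15: -111,1-11,11-1
(no essential prime implicants)
Petrick residual → -010, -100, 1-11, 11-1
Min cover (4 terms): b'cd' + bc'd' + acd + abd

4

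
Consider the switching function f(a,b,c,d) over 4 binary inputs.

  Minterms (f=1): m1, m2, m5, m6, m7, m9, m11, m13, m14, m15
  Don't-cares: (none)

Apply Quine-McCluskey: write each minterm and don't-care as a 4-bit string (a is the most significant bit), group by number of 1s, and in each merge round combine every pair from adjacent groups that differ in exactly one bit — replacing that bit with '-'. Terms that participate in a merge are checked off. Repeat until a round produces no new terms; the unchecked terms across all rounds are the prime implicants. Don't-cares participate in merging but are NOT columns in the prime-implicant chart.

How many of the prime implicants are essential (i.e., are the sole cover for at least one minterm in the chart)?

size-2^0 implicants → 0001(✓)  0010(✓)  0101(✓)  0110(✓)  0111(✓)  1001(✓)  1011(✓)  1101(✓)  1110(✓)  1111(✓)
size-2^1 implicants → -001(✓)  -101(✓)  -110(✓)  -111(✓)  0-01(✓)  0-10  01-1(✓)  011-(✓)  1-01(✓)  1-11(✓)  10-1(✓)  11-1(✓)  111-(✓)
size-2^2 implicants → --01  -1-1  -11-  1--1
Unchecked terms (primes): --01, -1-1, -11-, 0-10, 1--1
Minterm coverage:
  m1 ⊆ --01 [E]
  m2 ⊆ 0-10 [E]
  m5 ⊆ --01,-1-1
  m6 ⊆ -11-,0-10
  m7 ⊆ -1-1,-11-
  m9 ⊆ --01,1--1
  m11 ⊆ 1--1 [E]
  m13 ⊆ --01,-1-1,1--1
  m14 ⊆ -11- [E]
  m15 ⊆ -1-1,-11-,1--1
E = {--01, -11-, 0-10, 1--1}

4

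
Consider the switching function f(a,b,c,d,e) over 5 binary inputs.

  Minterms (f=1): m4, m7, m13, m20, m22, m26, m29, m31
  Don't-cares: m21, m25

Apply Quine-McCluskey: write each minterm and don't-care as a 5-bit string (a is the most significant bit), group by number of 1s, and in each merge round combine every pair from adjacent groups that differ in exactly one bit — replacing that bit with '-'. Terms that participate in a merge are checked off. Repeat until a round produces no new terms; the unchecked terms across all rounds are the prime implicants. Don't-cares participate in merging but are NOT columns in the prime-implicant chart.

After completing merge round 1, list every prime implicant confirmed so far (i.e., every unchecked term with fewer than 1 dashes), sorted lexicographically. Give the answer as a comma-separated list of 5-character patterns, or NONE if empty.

00111, 11010

[col 0] 00100*, 00111, 01101*, 10100*, 10101*, 10110*, 11001*, 11010, 11101*, 11111*
[col 1] -0100, -1101, 1-101, 101-0, 1010-, 11-01, 111-1
Prime implicants: -0100, -1101, 00111, 1-101, 101-0, 1010-, 11-01, 11010, 111-1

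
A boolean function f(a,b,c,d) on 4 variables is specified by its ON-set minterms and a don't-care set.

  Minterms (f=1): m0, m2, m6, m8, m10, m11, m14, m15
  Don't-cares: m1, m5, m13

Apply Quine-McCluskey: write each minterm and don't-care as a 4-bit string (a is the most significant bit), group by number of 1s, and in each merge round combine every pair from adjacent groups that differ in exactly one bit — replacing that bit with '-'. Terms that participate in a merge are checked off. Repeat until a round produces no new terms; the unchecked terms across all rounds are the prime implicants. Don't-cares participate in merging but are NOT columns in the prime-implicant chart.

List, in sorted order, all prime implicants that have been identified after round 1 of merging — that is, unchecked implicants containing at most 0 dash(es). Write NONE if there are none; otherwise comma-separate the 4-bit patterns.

NONE

Round 0: 0000✓ 0001✓ 0010✓ 0101✓ 0110✓ 1000✓ 1010✓ 1011✓ 1101✓ 1110✓ 1111✓
Round 1: -000✓ -010✓ -101 -110✓ 0-01 0-10✓ 00-0✓ 000- 1-10✓ 1-11✓ 10-0✓ 101-✓ 11-1 111-✓
Round 2: --10 -0-0 1-1-
PIs = {--10, -0-0, -101, 0-01, 000-, 1-1-, 11-1}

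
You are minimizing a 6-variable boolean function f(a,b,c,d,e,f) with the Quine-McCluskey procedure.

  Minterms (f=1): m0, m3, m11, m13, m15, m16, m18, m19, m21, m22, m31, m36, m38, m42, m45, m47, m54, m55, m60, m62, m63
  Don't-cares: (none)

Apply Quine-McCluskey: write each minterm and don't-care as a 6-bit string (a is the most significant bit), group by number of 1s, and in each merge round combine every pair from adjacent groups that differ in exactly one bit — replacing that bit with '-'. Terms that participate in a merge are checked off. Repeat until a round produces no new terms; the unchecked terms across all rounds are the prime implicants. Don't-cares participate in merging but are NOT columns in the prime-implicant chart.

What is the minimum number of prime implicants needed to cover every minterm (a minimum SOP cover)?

[col 0] 000000*, 000011*, 001011*, 001101*, 001111*, 010000*, 010010*, 010011*, 010101, 010110*, 011111*, 100100*, 100110*, 101010, 101101*, 101111*, 110110*, 110111*, 111100*, 111110*, 111111*
[col 1] -01101*, -01111*, -10110, -11111*, 0-0000, 0-0011, 0-1111*, 00-011, 001-11, 0011-1*, 010-10, 0100-0, 01001-, 1-0110, 1-1111*, 1001-0, 1011-1*, 11-110*, 11-111*, 11011-*, 1111-0, 11111-*
[col 2] --1111, -011-1, 11-11-
Prime implicants: --1111, -011-1, -10110, 0-0000, 0-0011, 00-011, 001-11, 010-10, 0100-0, 01001-, 010101, 1-0110, 1001-0, 101010, 11-11-, 1111-0
PI chart (minterm → PIs covering it):
  0 | 0-0000  (sole → essential)
  3 | 0-0011,00-011
  11 | 00-011,001-11
  13 | -011-1  (sole → essential)
  15 | --1111,-011-1,001-11
  16 | 0-0000,0100-0
  18 | 010-10,0100-0,01001-
  19 | 0-0011,01001-
  21 | 010101  (sole → essential)
  22 | -10110,010-10
  31 | --1111  (sole → essential)
  36 | 1001-0  (sole → essential)
  38 | 1-0110,1001-0
  42 | 101010  (sole → essential)
  45 | -011-1  (sole → essential)
  47 | --1111,-011-1
  54 | -10110,1-0110,11-11-
  55 | 11-11-  (sole → essential)
  60 | 1111-0  (sole → essential)
  62 | 11-11-,1111-0
  63 | --1111,11-11-
Essential prime implicants: --1111, -011-1, 0-0000, 010101, 1001-0, 101010, 11-11-, 1111-0
Petrick residual → -10110, 00-011, 01001-
Minimum SOP uses 11 PIs: cdef + b'cdf + bc'def' + a'c'd'e'f' + a'b'd'ef + a'bc'd'e + a'bc'de'f + ab'c'df' + ab'cd'ef' + abde + abcdf'

11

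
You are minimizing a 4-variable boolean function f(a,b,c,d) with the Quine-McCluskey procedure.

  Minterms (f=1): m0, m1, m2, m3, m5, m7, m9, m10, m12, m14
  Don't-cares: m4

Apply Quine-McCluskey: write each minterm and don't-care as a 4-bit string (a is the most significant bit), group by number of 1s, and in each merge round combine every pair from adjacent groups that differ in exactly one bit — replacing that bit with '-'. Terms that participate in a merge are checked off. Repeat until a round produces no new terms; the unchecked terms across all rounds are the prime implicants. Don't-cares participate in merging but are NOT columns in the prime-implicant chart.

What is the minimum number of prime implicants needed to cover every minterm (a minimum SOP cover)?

size-2^0 implicants → 0000(✓)  0001(✓)  0010(✓)  0011(✓)  0100(✓)  0101(✓)  0111(✓)  1001(✓)  1010(✓)  1100(✓)  1110(✓)
size-2^1 implicants → -001  -010  -100  0-00(✓)  0-01(✓)  0-11(✓)  00-0(✓)  00-1(✓)  000-(✓)  001-(✓)  01-1(✓)  010-(✓)  1-10  11-0
size-2^2 implicants → 0--1  0-0-  00--
Unchecked terms (primes): -001, -010, -100, 0--1, 0-0-, 00--, 1-10, 11-0
Minterm coverage:
  m0 ⊆ 0-0-,00--
  m1 ⊆ -001,0--1,0-0-,00--
  m2 ⊆ -010,00--
  m3 ⊆ 0--1,00--
  m5 ⊆ 0--1,0-0-
  m7 ⊆ 0--1 [E]
  m9 ⊆ -001 [E]
  m10 ⊆ -010,1-10
  m12 ⊆ -100,11-0
  m14 ⊆ 1-10,11-0
E = {-001, 0--1}
Petrick residual → -010, 0-0-, 11-0
Cover = b'c'd + b'cd' + a'd + a'c' + abd'  |cover|=5

5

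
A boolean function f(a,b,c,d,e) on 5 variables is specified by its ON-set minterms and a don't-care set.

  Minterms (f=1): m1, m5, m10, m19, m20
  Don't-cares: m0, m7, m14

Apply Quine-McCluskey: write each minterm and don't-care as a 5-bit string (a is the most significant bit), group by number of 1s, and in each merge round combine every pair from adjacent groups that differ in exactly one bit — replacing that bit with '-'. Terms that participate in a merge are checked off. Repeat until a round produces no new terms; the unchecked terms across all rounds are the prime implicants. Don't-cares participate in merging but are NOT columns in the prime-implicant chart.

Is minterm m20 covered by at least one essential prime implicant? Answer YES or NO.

[col 0] 00000*, 00001*, 00101*, 00111*, 01010*, 01110*, 10011, 10100
[col 1] 00-01, 0000-, 001-1, 01-10
Prime implicants: 00-01, 0000-, 001-1, 01-10, 10011, 10100
PI chart (minterm → PIs covering it):
  1 | 00-01,0000-
  5 | 00-01,001-1
  10 | 01-10  (sole → essential)
  19 | 10011  (sole → essential)
  20 | 10100  (sole → essential)
Essential prime implicants: 01-10, 10011, 10100

YES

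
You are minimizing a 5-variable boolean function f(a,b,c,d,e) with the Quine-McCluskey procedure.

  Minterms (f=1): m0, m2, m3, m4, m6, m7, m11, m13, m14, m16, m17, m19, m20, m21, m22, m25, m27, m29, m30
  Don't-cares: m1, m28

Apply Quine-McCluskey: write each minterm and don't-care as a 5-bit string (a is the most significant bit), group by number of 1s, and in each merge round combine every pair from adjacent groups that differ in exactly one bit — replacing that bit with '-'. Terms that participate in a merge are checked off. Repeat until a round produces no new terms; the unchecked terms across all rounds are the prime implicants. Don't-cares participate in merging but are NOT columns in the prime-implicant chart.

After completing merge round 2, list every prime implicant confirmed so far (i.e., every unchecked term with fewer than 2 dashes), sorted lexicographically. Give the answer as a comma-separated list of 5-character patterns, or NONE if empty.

Round 0: 00000✓ 00001✓ 00010✓ 00011✓ 00100✓ 00110✓ 00111✓ 01011✓ 01101✓ 01110✓ 10000✓ 10001✓ 10011✓ 10100✓ 10101✓ 10110✓ 11001✓ 11011✓ 11100✓ 11101✓ 11110✓
Round 1: -0000✓ -0001✓ -0011✓ -0100✓ -0110✓ -1011✓ -1101 -1110✓ 0-011✓ 0-110✓ 00-00✓ 00-10✓ 00-11✓ 000-0✓ 000-1✓ 0000-✓ 0001-✓ 001-0✓ 0011-✓ 1-001✓ 1-011✓ 1-100✓ 1-101✓ 1-110✓ 10-00✓ 10-01✓ 100-1✓ 1000-✓ 101-0✓ 1010-✓ 11-01✓ 110-1✓ 111-0✓ 1110-✓
Round 2: --011 --110 -0-00 -00-1 -000- -01-0 00--0 00-1- 000-- 1--01 1-0-1 1-1-0 1-10- 10-0-
PIs = {--011, --110, -0-00, -00-1, -000-, -01-0, -1101, 00--0, 00-1-, 000--, 1--01, 1-0-1, 1-1-0, 1-10-, 10-0-}

-1101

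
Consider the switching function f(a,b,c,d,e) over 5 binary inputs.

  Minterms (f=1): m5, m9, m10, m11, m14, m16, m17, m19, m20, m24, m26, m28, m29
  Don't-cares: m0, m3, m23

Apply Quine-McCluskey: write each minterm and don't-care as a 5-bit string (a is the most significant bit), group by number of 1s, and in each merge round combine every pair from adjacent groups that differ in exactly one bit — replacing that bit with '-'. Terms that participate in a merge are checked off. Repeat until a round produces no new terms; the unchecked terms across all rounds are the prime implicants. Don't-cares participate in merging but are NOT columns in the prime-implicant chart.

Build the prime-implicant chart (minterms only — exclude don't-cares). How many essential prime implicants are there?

[col 0] 00000*, 00011*, 00101, 01001*, 01010*, 01011*, 01110*, 10000*, 10001*, 10011*, 10100*, 10111*, 11000*, 11010*, 11100*, 11101*
[col 1] -0000, -0011, -1010, 0-011, 01-10, 010-1, 0101-, 1-000*, 1-100*, 10-00*, 10-11, 100-1, 1000-, 11-00*, 110-0, 1110-
[col 2] 1--00
Prime implicants: -0000, -0011, -1010, 0-011, 00101, 01-10, 010-1, 0101-, 1--00, 10-11, 100-1, 1000-, 110-0, 1110-
PI chart (minterm → PIs covering it):
  5 | 00101  (sole → essential)
  9 | 010-1  (sole → essential)
  10 | -1010,01-10,0101-
  11 | 0-011,010-1,0101-
  14 | 01-10  (sole → essential)
  16 | -0000,1--00,1000-
  17 | 100-1,1000-
  19 | -0011,10-11,100-1
  20 | 1--00  (sole → essential)
  24 | 1--00,110-0
  26 | -1010,110-0
  28 | 1--00,1110-
  29 | 1110-  (sole → essential)
Essential prime implicants: 00101, 01-10, 010-1, 1--00, 1110-

5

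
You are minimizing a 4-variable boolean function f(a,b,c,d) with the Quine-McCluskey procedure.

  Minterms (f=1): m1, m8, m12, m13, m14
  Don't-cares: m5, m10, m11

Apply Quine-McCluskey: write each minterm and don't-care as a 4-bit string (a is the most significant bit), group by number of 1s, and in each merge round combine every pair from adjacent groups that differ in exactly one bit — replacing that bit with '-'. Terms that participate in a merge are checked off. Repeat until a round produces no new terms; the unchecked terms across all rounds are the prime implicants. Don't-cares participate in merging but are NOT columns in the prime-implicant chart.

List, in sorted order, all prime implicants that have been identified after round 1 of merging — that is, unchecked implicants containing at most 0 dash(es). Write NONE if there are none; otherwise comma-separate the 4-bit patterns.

NONE

size-2^0 implicants → 0001(✓)  0101(✓)  1000(✓)  1010(✓)  1011(✓)  1100(✓)  1101(✓)  1110(✓)
size-2^1 implicants → -101  0-01  1-00(✓)  1-10(✓)  10-0(✓)  101-  11-0(✓)  110-
size-2^2 implicants → 1--0
Unchecked terms (primes): -101, 0-01, 1--0, 101-, 110-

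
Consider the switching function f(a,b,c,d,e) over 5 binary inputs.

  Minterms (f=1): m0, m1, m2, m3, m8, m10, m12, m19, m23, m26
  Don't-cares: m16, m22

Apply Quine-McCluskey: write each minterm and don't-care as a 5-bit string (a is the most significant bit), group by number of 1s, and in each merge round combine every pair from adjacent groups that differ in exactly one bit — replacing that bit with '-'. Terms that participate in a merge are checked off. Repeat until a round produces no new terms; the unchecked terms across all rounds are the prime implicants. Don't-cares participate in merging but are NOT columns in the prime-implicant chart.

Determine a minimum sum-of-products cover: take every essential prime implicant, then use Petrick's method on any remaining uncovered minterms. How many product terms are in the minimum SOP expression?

Round 0: 00000✓ 00001✓ 00010✓ 00011✓ 01000✓ 01010✓ 01100✓ 10000✓ 10011✓ 10110✓ 10111✓ 11010✓
Round 1: -0000 -0011 -1010 0-000✓ 0-010✓ 000-0✓ 000-1✓ 0000-✓ 0001-✓ 01-00 010-0✓ 10-11 1011-
Round 2: 0-0-0 000--
PIs = {-0000, -0011, -1010, 0-0-0, 000--, 01-00, 10-11, 1011-}
Coverage chart:
  m0: -0000,0-0-0,000--
  m1: 000-- ←essential
  m2: 0-0-0,000--
  m3: -0011,000--
  m8: 0-0-0,01-00
  m10: -1010,0-0-0
  m12: 01-00 ←essential
  m19: -0011,10-11
  m23: 10-11,1011-
  m26: -1010 ←essential
Essential: -1010, 000--, 01-00
Petrick residual → 10-11
Min cover (4 terms): bc'de' + a'b'c' + a'bd'e' + ab'de

4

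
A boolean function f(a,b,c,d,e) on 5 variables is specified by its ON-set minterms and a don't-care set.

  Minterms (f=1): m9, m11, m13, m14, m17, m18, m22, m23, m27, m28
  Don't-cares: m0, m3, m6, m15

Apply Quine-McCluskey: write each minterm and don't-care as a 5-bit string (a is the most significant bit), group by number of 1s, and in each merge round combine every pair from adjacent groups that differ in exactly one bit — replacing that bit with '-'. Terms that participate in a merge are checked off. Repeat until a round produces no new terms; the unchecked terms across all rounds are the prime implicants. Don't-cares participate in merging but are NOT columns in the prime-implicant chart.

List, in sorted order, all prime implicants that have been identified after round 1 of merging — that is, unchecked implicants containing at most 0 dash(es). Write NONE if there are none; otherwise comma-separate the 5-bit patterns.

00000, 10001, 11100

size-2^0 implicants → 00000  00011(✓)  00110(✓)  01001(✓)  01011(✓)  01101(✓)  01110(✓)  01111(✓)  10001  10010(✓)  10110(✓)  10111(✓)  11011(✓)  11100
size-2^1 implicants → -0110  -1011  0-011  0-110  01-01(✓)  01-11(✓)  010-1(✓)  011-1(✓)  0111-  10-10  1011-
size-2^2 implicants → 01--1
Unchecked terms (primes): -0110, -1011, 0-011, 0-110, 00000, 01--1, 0111-, 10-10, 10001, 1011-, 11100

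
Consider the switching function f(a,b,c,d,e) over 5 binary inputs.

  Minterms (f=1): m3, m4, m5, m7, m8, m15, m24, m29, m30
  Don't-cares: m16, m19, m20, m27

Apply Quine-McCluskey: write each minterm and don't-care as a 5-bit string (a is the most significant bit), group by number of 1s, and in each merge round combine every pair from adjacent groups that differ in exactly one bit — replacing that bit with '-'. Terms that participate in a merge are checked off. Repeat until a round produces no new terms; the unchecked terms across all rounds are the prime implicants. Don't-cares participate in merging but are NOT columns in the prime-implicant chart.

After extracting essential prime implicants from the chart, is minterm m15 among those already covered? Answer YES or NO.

YES

Round 0: 00011✓ 00100✓ 00101✓ 00111✓ 01000✓ 01111✓ 10000✓ 10011✓ 10100✓ 11000✓ 11011✓ 11101 11110
Round 1: -0011 -0100 -1000 0-111 00-11 001-1 0010- 1-000 1-011 10-00
PIs = {-0011, -0100, -1000, 0-111, 00-11, 001-1, 0010-, 1-000, 1-011, 10-00, 11101, 11110}
Coverage chart:
  m3: -0011,00-11
  m4: -0100,0010-
  m5: 001-1,0010-
  m7: 0-111,00-11,001-1
  m8: -1000 ←essential
  m15: 0-111 ←essential
  m24: -1000,1-000
  m29: 11101 ←essential
  m30: 11110 ←essential
Essential: -1000, 0-111, 11101, 11110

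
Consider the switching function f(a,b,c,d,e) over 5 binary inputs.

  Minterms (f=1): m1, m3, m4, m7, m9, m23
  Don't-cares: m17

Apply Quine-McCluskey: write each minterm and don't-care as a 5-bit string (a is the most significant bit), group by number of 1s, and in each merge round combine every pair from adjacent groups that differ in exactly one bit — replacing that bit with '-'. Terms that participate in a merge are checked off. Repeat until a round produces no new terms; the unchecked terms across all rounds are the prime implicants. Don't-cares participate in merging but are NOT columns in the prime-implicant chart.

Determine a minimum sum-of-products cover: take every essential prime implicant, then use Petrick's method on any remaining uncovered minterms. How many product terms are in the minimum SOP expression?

[col 0] 00001*, 00011*, 00100, 00111*, 01001*, 10001*, 10111*
[col 1] -0001, -0111, 0-001, 00-11, 000-1
Prime implicants: -0001, -0111, 0-001, 00-11, 000-1, 00100
PI chart (minterm → PIs covering it):
  1 | -0001,0-001,000-1
  3 | 00-11,000-1
  4 | 00100  (sole → essential)
  7 | -0111,00-11
  9 | 0-001  (sole → essential)
  23 | -0111  (sole → essential)
Essential prime implicants: -0111, 0-001, 00100
Petrick residual → 00-11
Minimum SOP uses 4 PIs: b'cde + a'c'd'e + a'b'de + a'b'cd'e'

4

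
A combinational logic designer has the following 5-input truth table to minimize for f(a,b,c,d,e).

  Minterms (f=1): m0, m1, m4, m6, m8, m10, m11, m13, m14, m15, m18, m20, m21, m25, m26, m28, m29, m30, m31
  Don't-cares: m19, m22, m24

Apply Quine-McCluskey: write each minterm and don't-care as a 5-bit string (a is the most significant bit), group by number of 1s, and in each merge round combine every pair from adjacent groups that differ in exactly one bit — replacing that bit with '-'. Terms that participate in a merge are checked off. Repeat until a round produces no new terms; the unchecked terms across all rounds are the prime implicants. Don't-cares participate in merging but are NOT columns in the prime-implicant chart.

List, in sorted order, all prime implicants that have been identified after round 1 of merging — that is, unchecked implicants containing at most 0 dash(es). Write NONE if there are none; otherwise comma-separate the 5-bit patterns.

[col 0] 00000*, 00001*, 00100*, 00110*, 01000*, 01010*, 01011*, 01101*, 01110*, 01111*, 10010*, 10011*, 10100*, 10101*, 10110*, 11000*, 11001*, 11010*, 11100*, 11101*, 11110*, 11111*
[col 1] -0100*, -0110*, -1000*, -1010*, -1101*, -1110*, -1111*, 0-000, 0-110*, 00-00, 0000-, 001-0*, 01-10*, 01-11*, 010-0*, 0101-*, 011-1*, 0111-*, 1-010*, 1-100*, 1-101*, 1-110*, 10-10*, 1001-, 101-0*, 1010-*, 11-00*, 11-01*, 11-10*, 110-0*, 1100-*, 111-0*, 111-1*, 1110-*, 1111-*
[col 2] --110, -01-0, -1-10, -10-0, -11-1, -111-, 01-1-, 1--10, 1-1-0, 1-10-, 11--0, 11-0-, 111--
Prime implicants: --110, -01-0, -1-10, -10-0, -11-1, -111-, 0-000, 00-00, 0000-, 01-1-, 1--10, 1-1-0, 1-10-, 1001-, 11--0, 11-0-, 111--

NONE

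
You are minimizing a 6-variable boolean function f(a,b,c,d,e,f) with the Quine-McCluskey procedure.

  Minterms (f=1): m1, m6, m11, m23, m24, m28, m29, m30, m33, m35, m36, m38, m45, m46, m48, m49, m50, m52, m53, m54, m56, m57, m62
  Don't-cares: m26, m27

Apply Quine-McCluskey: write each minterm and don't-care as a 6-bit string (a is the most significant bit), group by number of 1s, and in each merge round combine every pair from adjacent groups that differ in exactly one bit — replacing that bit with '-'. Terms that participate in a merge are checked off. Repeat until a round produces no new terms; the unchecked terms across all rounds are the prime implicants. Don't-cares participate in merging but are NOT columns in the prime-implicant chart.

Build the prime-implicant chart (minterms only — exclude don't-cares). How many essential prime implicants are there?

Round 0: 000001✓ 000110✓ 001011✓ 010111 011000✓ 011010✓ 011011✓ 011100✓ 011101✓ 011110✓ 100001✓ 100011✓ 100100✓ 100110✓ 101101 101110✓ 110000✓ 110001✓ 110010✓ 110100✓ 110101✓ 110110✓ 111000✓ 111001✓ 111110✓
Round 1: -00001 -00110 -11000 -11110 0-1011 011-00✓ 011-10✓ 0110-0✓ 01101- 0111-0✓ 01110- 1-0001 1-0100✓ 1-0110✓ 1-1110✓ 10-110✓ 1000-1 1001-0✓ 11-000✓ 11-001✓ 11-110✓ 110-00✓ 110-01✓ 110-10✓ 1100-0✓ 11000-✓ 1101-0✓ 11010-✓ 11100-✓
Round 2: 011--0 1--110 1-01-0 11-00- 110--0 110-0-
PIs = {-00001, -00110, -11000, -11110, 0-1011, 010111, 011--0, 01101-, 01110-, 1--110, 1-0001, 1-01-0, 1000-1, 101101, 11-00-, 110--0, 110-0-}
Coverage chart:
  m1: -00001 ←essential
  m6: -00110 ←essential
  m11: 0-1011 ←essential
  m23: 010111 ←essential
  m24: -11000,011--0
  m28: 011--0,01110-
  m29: 01110- ←essential
  m30: -11110,011--0
  m33: -00001,1-0001,1000-1
  m35: 1000-1 ←essential
  m36: 1-01-0 ←essential
  m38: -00110,1--110,1-01-0
  m45: 101101 ←essential
  m46: 1--110 ←essential
  m48: 11-00-,110--0,110-0-
  m49: 1-0001,11-00-,110-0-
  m50: 110--0 ←essential
  m52: 1-01-0,110--0,110-0-
  m53: 110-0- ←essential
  m54: 1--110,1-01-0,110--0
  m56: -11000,11-00-
  m57: 11-00- ←essential
  m62: -11110,1--110
Essential: -00001, -00110, 0-1011, 010111, 01110-, 1--110, 1-01-0, 1000-1, 101101, 11-00-, 110--0, 110-0-

12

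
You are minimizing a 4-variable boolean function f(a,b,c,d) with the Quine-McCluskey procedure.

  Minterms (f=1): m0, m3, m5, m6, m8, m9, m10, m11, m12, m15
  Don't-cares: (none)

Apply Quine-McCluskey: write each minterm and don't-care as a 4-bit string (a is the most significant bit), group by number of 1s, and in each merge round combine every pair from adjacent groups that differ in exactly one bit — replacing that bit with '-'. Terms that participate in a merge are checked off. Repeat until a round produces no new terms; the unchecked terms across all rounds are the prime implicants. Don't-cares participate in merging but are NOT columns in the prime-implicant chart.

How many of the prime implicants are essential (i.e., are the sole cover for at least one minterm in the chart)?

7

[col 0] 0000*, 0011*, 0101, 0110, 1000*, 1001*, 1010*, 1011*, 1100*, 1111*
[col 1] -000, -011, 1-00, 1-11, 10-0*, 10-1*, 100-*, 101-*
[col 2] 10--
Prime implicants: -000, -011, 0101, 0110, 1-00, 1-11, 10--
PI chart (minterm → PIs covering it):
  0 | -000  (sole → essential)
  3 | -011  (sole → essential)
  5 | 0101  (sole → essential)
  6 | 0110  (sole → essential)
  8 | -000,1-00,10--
  9 | 10--  (sole → essential)
  10 | 10--  (sole → essential)
  11 | -011,1-11,10--
  12 | 1-00  (sole → essential)
  15 | 1-11  (sole → essential)
Essential prime implicants: -000, -011, 0101, 0110, 1-00, 1-11, 10--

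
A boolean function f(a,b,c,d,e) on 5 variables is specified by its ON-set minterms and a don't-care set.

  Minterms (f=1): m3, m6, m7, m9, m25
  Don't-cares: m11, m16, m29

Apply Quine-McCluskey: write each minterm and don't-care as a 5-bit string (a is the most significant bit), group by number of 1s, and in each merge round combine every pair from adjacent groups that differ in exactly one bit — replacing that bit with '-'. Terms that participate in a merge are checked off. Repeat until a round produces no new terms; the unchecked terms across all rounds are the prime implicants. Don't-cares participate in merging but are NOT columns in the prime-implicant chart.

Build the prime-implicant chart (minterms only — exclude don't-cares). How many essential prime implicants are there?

Round 0: 00011✓ 00110✓ 00111✓ 01001✓ 01011✓ 10000 11001✓ 11101✓
Round 1: -1001 0-011 00-11 0011- 010-1 11-01
PIs = {-1001, 0-011, 00-11, 0011-, 010-1, 10000, 11-01}
Coverage chart:
  m3: 0-011,00-11
  m6: 0011- ←essential
  m7: 00-11,0011-
  m9: -1001,010-1
  m25: -1001,11-01
Essential: 0011-

1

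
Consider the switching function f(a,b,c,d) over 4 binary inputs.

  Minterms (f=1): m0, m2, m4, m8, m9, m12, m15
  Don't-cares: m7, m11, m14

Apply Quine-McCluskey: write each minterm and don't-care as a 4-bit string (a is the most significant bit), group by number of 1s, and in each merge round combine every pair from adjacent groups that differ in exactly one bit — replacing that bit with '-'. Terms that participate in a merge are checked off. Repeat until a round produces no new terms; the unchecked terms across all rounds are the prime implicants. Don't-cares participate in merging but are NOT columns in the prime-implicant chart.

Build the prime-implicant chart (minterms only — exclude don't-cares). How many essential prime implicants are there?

size-2^0 implicants → 0000(✓)  0010(✓)  0100(✓)  0111(✓)  1000(✓)  1001(✓)  1011(✓)  1100(✓)  1110(✓)  1111(✓)
size-2^1 implicants → -000(✓)  -100(✓)  -111  0-00(✓)  00-0  1-00(✓)  1-11  10-1  100-  11-0  111-
size-2^2 implicants → --00
Unchecked terms (primes): --00, -111, 00-0, 1-11, 10-1, 100-, 11-0, 111-
Minterm coverage:
  m0 ⊆ --00,00-0
  m2 ⊆ 00-0 [E]
  m4 ⊆ --00 [E]
  m8 ⊆ --00,100-
  m9 ⊆ 10-1,100-
  m12 ⊆ --00,11-0
  m15 ⊆ -111,1-11,111-
E = {--00, 00-0}

2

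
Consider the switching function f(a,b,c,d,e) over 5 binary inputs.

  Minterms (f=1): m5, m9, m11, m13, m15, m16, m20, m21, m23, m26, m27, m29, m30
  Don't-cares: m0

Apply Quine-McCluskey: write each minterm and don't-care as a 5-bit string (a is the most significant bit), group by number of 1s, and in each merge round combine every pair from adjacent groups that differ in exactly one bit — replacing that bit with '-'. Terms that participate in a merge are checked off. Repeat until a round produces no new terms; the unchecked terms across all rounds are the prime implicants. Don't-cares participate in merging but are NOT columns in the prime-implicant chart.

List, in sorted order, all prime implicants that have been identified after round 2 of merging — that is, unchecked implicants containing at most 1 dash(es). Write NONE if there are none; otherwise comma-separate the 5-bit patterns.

[col 0] 00000*, 00101*, 01001*, 01011*, 01101*, 01111*, 10000*, 10100*, 10101*, 10111*, 11010*, 11011*, 11101*, 11110*
[col 1] -0000, -0101*, -1011, -1101*, 0-101*, 01-01*, 01-11*, 010-1*, 011-1*, 1-101*, 10-00, 101-1, 1010-, 11-10, 1101-
[col 2] --101, 01--1
Prime implicants: --101, -0000, -1011, 01--1, 10-00, 101-1, 1010-, 11-10, 1101-

-0000, -1011, 10-00, 101-1, 1010-, 11-10, 1101-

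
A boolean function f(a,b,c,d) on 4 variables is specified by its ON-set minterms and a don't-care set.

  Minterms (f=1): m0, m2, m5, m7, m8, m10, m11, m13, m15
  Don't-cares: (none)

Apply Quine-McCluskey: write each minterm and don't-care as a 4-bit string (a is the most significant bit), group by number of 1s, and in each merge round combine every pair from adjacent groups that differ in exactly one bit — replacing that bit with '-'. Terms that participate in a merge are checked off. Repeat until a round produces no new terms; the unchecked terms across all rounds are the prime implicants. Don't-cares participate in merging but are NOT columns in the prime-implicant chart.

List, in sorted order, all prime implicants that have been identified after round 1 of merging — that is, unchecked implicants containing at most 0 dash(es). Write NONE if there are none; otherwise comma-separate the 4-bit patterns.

[col 0] 0000*, 0010*, 0101*, 0111*, 1000*, 1010*, 1011*, 1101*, 1111*
[col 1] -000*, -010*, -101*, -111*, 00-0*, 01-1*, 1-11, 10-0*, 101-, 11-1*
[col 2] -0-0, -1-1
Prime implicants: -0-0, -1-1, 1-11, 101-

NONE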